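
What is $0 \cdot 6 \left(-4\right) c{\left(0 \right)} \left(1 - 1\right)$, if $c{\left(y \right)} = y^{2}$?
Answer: $0$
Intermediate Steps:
$0 \cdot 6 \left(-4\right) c{\left(0 \right)} \left(1 - 1\right) = 0 \cdot 6 \left(-4\right) 0^{2} \left(1 - 1\right) = 0 \left(-4\right) 0 \cdot 0 = 0 \cdot 0 \cdot 0 = 0 \cdot 0 = 0$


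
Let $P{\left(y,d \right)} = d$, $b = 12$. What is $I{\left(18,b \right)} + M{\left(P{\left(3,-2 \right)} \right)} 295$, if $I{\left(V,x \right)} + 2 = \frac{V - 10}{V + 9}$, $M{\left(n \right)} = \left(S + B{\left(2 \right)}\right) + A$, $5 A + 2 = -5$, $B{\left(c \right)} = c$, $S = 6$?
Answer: $\frac{52523}{27} \approx 1945.3$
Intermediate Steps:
$A = - \frac{7}{5}$ ($A = - \frac{2}{5} + \frac{1}{5} \left(-5\right) = - \frac{2}{5} - 1 = - \frac{7}{5} \approx -1.4$)
$M{\left(n \right)} = \frac{33}{5}$ ($M{\left(n \right)} = \left(6 + 2\right) - \frac{7}{5} = 8 - \frac{7}{5} = \frac{33}{5}$)
$I{\left(V,x \right)} = -2 + \frac{-10 + V}{9 + V}$ ($I{\left(V,x \right)} = -2 + \frac{V - 10}{V + 9} = -2 + \frac{-10 + V}{9 + V}$)
$I{\left(18,b \right)} + M{\left(P{\left(3,-2 \right)} \right)} 295 = \frac{-28 - 18}{9 + 18} + \frac{33}{5} \cdot 295 = \frac{-28 - 18}{27} + 1947 = \frac{1}{27} \left(-46\right) + 1947 = - \frac{46}{27} + 1947 = \frac{52523}{27}$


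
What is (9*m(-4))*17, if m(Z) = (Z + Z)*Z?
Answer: 4896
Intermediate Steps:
m(Z) = 2*Z**2 (m(Z) = (2*Z)*Z = 2*Z**2)
(9*m(-4))*17 = (9*(2*(-4)**2))*17 = (9*(2*16))*17 = (9*32)*17 = 288*17 = 4896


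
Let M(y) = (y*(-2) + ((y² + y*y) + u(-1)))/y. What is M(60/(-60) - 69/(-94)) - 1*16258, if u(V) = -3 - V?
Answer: -19097289/1175 ≈ -16253.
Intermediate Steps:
M(y) = (-2 - 2*y + 2*y²)/y (M(y) = (y*(-2) + ((y² + y*y) + (-3 - 1*(-1))))/y = (-2*y + ((y² + y²) + (-3 + 1)))/y = (-2*y + (2*y² - 2))/y = (-2*y + (-2 + 2*y²))/y = (-2 - 2*y + 2*y²)/y)
M(60/(-60) - 69/(-94)) - 1*16258 = (-2 - 2/(60/(-60) - 69/(-94)) + 2*(60/(-60) - 69/(-94))) - 1*16258 = (-2 - 2/(60*(-1/60) - 69*(-1/94)) + 2*(60*(-1/60) - 69*(-1/94))) - 16258 = (-2 - 2/(-1 + 69/94) + 2*(-1 + 69/94)) - 16258 = (-2 - 2/(-25/94) + 2*(-25/94)) - 16258 = (-2 - 2*(-94/25) - 25/47) - 16258 = (-2 + 188/25 - 25/47) - 16258 = 5861/1175 - 16258 = -19097289/1175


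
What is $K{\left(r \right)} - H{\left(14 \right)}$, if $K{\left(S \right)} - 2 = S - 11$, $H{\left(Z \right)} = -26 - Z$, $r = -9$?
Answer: $22$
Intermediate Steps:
$K{\left(S \right)} = -9 + S$ ($K{\left(S \right)} = 2 + \left(S - 11\right) = 2 + \left(-11 + S\right) = -9 + S$)
$K{\left(r \right)} - H{\left(14 \right)} = \left(-9 - 9\right) - \left(-26 - 14\right) = -18 - \left(-26 - 14\right) = -18 - -40 = -18 + 40 = 22$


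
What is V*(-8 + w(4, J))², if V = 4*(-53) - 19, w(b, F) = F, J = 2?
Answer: -8316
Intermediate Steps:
V = -231 (V = -212 - 19 = -231)
V*(-8 + w(4, J))² = -231*(-8 + 2)² = -231*(-6)² = -231*36 = -8316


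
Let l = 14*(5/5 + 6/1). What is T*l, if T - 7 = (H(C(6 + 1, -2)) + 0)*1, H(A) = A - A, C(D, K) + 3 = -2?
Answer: 686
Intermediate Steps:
C(D, K) = -5 (C(D, K) = -3 - 2 = -5)
H(A) = 0
T = 7 (T = 7 + (0 + 0)*1 = 7 + 0*1 = 7 + 0 = 7)
l = 98 (l = 14*(5*(⅕) + 6*1) = 14*(1 + 6) = 14*7 = 98)
T*l = 7*98 = 686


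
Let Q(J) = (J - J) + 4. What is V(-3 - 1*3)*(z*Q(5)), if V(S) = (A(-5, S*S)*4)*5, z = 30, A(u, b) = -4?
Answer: -9600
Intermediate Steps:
Q(J) = 4 (Q(J) = 0 + 4 = 4)
V(S) = -80 (V(S) = -4*4*5 = -16*5 = -80)
V(-3 - 1*3)*(z*Q(5)) = -2400*4 = -80*120 = -9600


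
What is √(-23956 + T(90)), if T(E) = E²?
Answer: 4*I*√991 ≈ 125.92*I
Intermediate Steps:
√(-23956 + T(90)) = √(-23956 + 90²) = √(-23956 + 8100) = √(-15856) = 4*I*√991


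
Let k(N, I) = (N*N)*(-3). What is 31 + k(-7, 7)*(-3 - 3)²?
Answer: -5261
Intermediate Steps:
k(N, I) = -3*N² (k(N, I) = N²*(-3) = -3*N²)
31 + k(-7, 7)*(-3 - 3)² = 31 + (-3*(-7)²)*(-3 - 3)² = 31 - 3*49*(-6)² = 31 - 147*36 = 31 - 5292 = -5261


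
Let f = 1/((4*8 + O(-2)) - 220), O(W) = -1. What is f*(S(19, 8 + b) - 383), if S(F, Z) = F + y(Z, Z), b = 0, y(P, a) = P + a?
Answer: 116/63 ≈ 1.8413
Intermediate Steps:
S(F, Z) = F + 2*Z (S(F, Z) = F + (Z + Z) = F + 2*Z)
f = -1/189 (f = 1/((4*8 - 1) - 220) = 1/((32 - 1) - 220) = 1/(31 - 220) = 1/(-189) = -1/189 ≈ -0.0052910)
f*(S(19, 8 + b) - 383) = -((19 + 2*(8 + 0)) - 383)/189 = -((19 + 2*8) - 383)/189 = -((19 + 16) - 383)/189 = -(35 - 383)/189 = -1/189*(-348) = 116/63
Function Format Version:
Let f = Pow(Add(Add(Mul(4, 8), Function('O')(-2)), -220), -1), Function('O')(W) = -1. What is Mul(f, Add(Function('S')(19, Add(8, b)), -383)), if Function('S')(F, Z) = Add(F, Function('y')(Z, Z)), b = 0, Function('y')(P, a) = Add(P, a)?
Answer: Rational(116, 63) ≈ 1.8413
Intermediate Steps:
Function('S')(F, Z) = Add(F, Mul(2, Z)) (Function('S')(F, Z) = Add(F, Add(Z, Z)) = Add(F, Mul(2, Z)))
f = Rational(-1, 189) (f = Pow(Add(Add(Mul(4, 8), -1), -220), -1) = Pow(Add(Add(32, -1), -220), -1) = Pow(Add(31, -220), -1) = Pow(-189, -1) = Rational(-1, 189) ≈ -0.0052910)
Mul(f, Add(Function('S')(19, Add(8, b)), -383)) = Mul(Rational(-1, 189), Add(Add(19, Mul(2, Add(8, 0))), -383)) = Mul(Rational(-1, 189), Add(Add(19, Mul(2, 8)), -383)) = Mul(Rational(-1, 189), Add(Add(19, 16), -383)) = Mul(Rational(-1, 189), Add(35, -383)) = Mul(Rational(-1, 189), -348) = Rational(116, 63)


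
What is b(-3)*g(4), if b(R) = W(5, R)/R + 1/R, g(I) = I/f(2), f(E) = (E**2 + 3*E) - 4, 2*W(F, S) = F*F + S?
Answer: -8/3 ≈ -2.6667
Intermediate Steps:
W(F, S) = S/2 + F**2/2 (W(F, S) = (F*F + S)/2 = (F**2 + S)/2 = (S + F**2)/2 = S/2 + F**2/2)
f(E) = -4 + E**2 + 3*E
g(I) = I/6 (g(I) = I/(-4 + 2**2 + 3*2) = I/(-4 + 4 + 6) = I/6)
b(R) = 1/R + (25/2 + R/2)/R (b(R) = (R/2 + (1/2)*5**2)/R + 1/R = (R/2 + (1/2)*25)/R + 1/R = (R/2 + 25/2)/R + 1/R = (25/2 + R/2)/R + 1/R = 1/R + (25/2 + R/2)/R)
b(-3)*g(4) = ((1/2)*(27 - 3)/(-3))*((1/6)*4) = ((1/2)*(-1/3)*24)*(2/3) = -4*2/3 = -8/3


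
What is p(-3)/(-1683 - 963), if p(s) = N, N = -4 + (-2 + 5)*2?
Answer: -1/1323 ≈ -0.00075586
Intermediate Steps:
N = 2 (N = -4 + 3*2 = -4 + 6 = 2)
p(s) = 2
p(-3)/(-1683 - 963) = 2/(-1683 - 963) = 2/(-2646) = -1/2646*2 = -1/1323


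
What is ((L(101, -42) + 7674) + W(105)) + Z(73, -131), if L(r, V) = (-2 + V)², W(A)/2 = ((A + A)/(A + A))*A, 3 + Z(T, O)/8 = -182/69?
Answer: 674468/69 ≈ 9774.9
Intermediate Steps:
Z(T, O) = -3112/69 (Z(T, O) = -24 + 8*(-182/69) = -24 - 1456/69 = -3112/69)
W(A) = 2*A (W(A) = 2*(((A + A)/(A + A))*A) = 2*(((2*A)/((2*A)))*A) = 2*(((2*A)*(1/(2*A)))*A) = 2*(1*A) = 2*A)
((L(101, -42) + 7674) + W(105)) + Z(73, -131) = (((-2 - 42)² + 7674) + 2*105) - 3112/69 = (((-44)² + 7674) + 210) - 3112/69 = ((1936 + 7674) + 210) - 3112/69 = (9610 + 210) - 3112/69 = 9820 - 3112/69 = 674468/69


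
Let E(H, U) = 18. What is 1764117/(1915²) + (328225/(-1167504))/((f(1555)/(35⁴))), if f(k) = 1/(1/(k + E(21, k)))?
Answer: -1803024912988323961/6734799274117200 ≈ -267.72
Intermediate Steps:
f(k) = 18 + k (f(k) = 1/(1/(k + 18)) = 1/(1/(18 + k)) = 18 + k)
1764117/(1915²) + (328225/(-1167504))/((f(1555)/(35⁴))) = 1764117/(1915²) + (328225/(-1167504))/(((18 + 1555)/(35⁴))) = 1764117/3667225 + (328225*(-1/1167504))/((1573/1500625)) = 1764117*(1/3667225) - 328225/(1167504*(1573*(1/1500625))) = 1764117/3667225 - 328225/(1167504*1573/1500625) = 1764117/3667225 - 328225/1167504*1500625/1573 = 1764117/3667225 - 492542640625/1836483792 = -1803024912988323961/6734799274117200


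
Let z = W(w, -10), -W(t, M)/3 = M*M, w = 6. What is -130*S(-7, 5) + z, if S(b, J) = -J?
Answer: 350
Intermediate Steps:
W(t, M) = -3*M² (W(t, M) = -3*M*M = -3*M²)
z = -300 (z = -3*(-10)² = -3*100 = -300)
-130*S(-7, 5) + z = -(-130)*5 - 300 = -130*(-5) - 300 = 650 - 300 = 350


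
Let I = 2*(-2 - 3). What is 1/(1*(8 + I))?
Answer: -½ ≈ -0.50000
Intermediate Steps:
I = -10 (I = 2*(-5) = -10)
1/(1*(8 + I)) = 1/(1*(8 - 10)) = 1/(1*(-2)) = 1/(-2) = -½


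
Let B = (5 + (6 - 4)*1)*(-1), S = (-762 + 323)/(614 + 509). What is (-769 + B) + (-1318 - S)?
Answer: -2351123/1123 ≈ -2093.6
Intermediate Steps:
S = -439/1123 ≈ -0.39092
B = -7 (B = (5 + 2*1)*(-1) = (5 + 2)*(-1) = 7*(-1) = -7)
(-769 + B) + (-1318 - S) = (-769 - 7) + (-1318 - 1*(-439/1123)) = -776 + (-1318 + 439/1123) = -776 - 1479675/1123 = -2351123/1123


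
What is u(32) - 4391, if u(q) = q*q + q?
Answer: -3335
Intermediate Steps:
u(q) = q + q² (u(q) = q² + q = q + q²)
u(32) - 4391 = 32*(1 + 32) - 4391 = 32*33 - 4391 = 1056 - 4391 = -3335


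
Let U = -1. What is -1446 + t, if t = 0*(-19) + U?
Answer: -1447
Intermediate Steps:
t = -1 (t = 0*(-19) - 1 = 0 - 1 = -1)
-1446 + t = -1446 - 1 = -1447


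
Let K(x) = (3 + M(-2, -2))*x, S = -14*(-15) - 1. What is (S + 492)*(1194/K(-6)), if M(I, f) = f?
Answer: -139499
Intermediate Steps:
S = 209 (S = 210 - 1 = 209)
K(x) = x (K(x) = (3 - 2)*x = 1*x = x)
(S + 492)*(1194/K(-6)) = (209 + 492)*(1194/(-6)) = 701*(1194*(-⅙)) = 701*(-199) = -139499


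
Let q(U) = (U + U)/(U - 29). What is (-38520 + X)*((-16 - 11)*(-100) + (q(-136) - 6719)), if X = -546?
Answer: 8631801986/55 ≈ 1.5694e+8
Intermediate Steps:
q(U) = 2*U/(-29 + U) (q(U) = (2*U)/(-29 + U) = 2*U/(-29 + U))
(-38520 + X)*((-16 - 11)*(-100) + (q(-136) - 6719)) = (-38520 - 546)*((-16 - 11)*(-100) + (2*(-136)/(-29 - 136) - 6719)) = -39066*(-27*(-100) + (2*(-136)/(-165) - 6719)) = -39066*(2700 + (2*(-136)*(-1/165) - 6719)) = -39066*(2700 + (272/165 - 6719)) = -39066*(2700 - 1108363/165) = -39066*(-662863/165) = 8631801986/55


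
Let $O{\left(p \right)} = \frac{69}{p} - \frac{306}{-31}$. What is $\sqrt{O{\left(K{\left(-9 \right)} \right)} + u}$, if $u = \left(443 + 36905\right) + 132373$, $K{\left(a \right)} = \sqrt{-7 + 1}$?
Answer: $\frac{\sqrt{652445468 - 44206 i \sqrt{6}}}{62} \approx 411.98 - 0.034187 i$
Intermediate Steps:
$K{\left(a \right)} = i \sqrt{6}$ ($K{\left(a \right)} = \sqrt{-6} = i \sqrt{6}$)
$O{\left(p \right)} = \frac{306}{31} + \frac{69}{p}$ ($O{\left(p \right)} = \frac{69}{p} - - \frac{306}{31} = \frac{69}{p} + \frac{306}{31} = \frac{306}{31} + \frac{69}{p}$)
$u = 169721$ ($u = 37348 + 132373 = 169721$)
$\sqrt{O{\left(K{\left(-9 \right)} \right)} + u} = \sqrt{\left(\frac{306}{31} + \frac{69}{i \sqrt{6}}\right) + 169721} = \sqrt{\left(\frac{306}{31} + 69 \left(- \frac{i \sqrt{6}}{6}\right)\right) + 169721} = \sqrt{\left(\frac{306}{31} - \frac{23 i \sqrt{6}}{2}\right) + 169721} = \sqrt{\frac{5261657}{31} - \frac{23 i \sqrt{6}}{2}}$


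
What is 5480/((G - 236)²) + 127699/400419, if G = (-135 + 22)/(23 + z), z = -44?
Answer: 3962819811571/9391687097931 ≈ 0.42195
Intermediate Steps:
G = 113/21 (G = (-135 + 22)/(23 - 44) = -113/(-21) = -113*(-1/21) = 113/21 ≈ 5.3810)
5480/((G - 236)²) + 127699/400419 = 5480/((113/21 - 236)²) + 127699/400419 = 5480/((-4843/21)²) + 127699*(1/400419) = 5480/(23454649/441) + 127699/400419 = 5480*(441/23454649) + 127699/400419 = 2416680/23454649 + 127699/400419 = 3962819811571/9391687097931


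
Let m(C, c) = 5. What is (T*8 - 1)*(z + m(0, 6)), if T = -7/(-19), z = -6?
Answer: -37/19 ≈ -1.9474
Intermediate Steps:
T = 7/19 (T = -7*(-1/19) = 7/19 ≈ 0.36842)
(T*8 - 1)*(z + m(0, 6)) = ((7/19)*8 - 1)*(-6 + 5) = (56/19 - 1)*(-1) = (37/19)*(-1) = -37/19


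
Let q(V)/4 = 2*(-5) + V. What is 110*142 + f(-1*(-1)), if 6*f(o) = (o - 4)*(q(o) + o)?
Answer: 31275/2 ≈ 15638.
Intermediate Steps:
q(V) = -40 + 4*V (q(V) = 4*(2*(-5) + V) = 4*(-10 + V) = -40 + 4*V)
f(o) = (-40 + 5*o)*(-4 + o)/6 (f(o) = ((o - 4)*((-40 + 4*o) + o))/6 = ((-4 + o)*(-40 + 5*o))/6 = ((-40 + 5*o)*(-4 + o))/6 = (-40 + 5*o)*(-4 + o)/6)
110*142 + f(-1*(-1)) = 110*142 + (80/3 - (-10)*(-1) + 5*(-1*(-1))**2/6) = 15620 + (80/3 - 10*1 + (5/6)*1**2) = 15620 + (80/3 - 10 + (5/6)*1) = 15620 + (80/3 - 10 + 5/6) = 15620 + 35/2 = 31275/2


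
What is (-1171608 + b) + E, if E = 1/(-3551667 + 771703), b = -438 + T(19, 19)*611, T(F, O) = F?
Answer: -3225973084269/2779964 ≈ -1.1604e+6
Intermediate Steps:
b = 11171 (b = -438 + 19*611 = -438 + 11609 = 11171)
E = -1/2779964 (E = 1/(-2779964) = -1/2779964 ≈ -3.5972e-7)
(-1171608 + b) + E = (-1171608 + 11171) - 1/2779964 = -1160437 - 1/2779964 = -3225973084269/2779964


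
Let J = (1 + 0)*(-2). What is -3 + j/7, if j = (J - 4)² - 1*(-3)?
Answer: 18/7 ≈ 2.5714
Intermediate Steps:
J = -2 (J = 1*(-2) = -2)
j = 39 (j = (-2 - 4)² - 1*(-3) = (-6)² + 3 = 36 + 3 = 39)
-3 + j/7 = -3 + 39/7 = 18/7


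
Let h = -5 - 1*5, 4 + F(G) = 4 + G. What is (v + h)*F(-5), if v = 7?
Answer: 15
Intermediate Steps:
F(G) = G (F(G) = -4 + (4 + G) = G)
h = -10 (h = -5 - 5 = -10)
(v + h)*F(-5) = (7 - 10)*(-5) = -3*(-5) = 15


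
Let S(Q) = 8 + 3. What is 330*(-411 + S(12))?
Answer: -132000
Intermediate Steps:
S(Q) = 11
330*(-411 + S(12)) = 330*(-411 + 11) = 330*(-400) = -132000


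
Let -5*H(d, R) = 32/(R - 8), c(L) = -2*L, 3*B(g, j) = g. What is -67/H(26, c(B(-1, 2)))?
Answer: -3685/48 ≈ -76.771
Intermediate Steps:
B(g, j) = g/3
H(d, R) = -32/(5*(-8 + R)) (H(d, R) = -32/(5*(R - 8)) = -32/(5*(-8 + R)))
-67/H(26, c(B(-1, 2))) = -67/((-32/(-40 + 5*(-2*(-1)/3)))) = -67/((-32/(-40 + 5*(-2*(-⅓))))) = -67/((-32/(-40 + 5*(⅔)))) = -67/((-32/(-40 + 10/3))) = -67/((-32/(-110/3))) = -67/((-32*(-3/110))) = -67/48/55 = -67*55/48 = -3685/48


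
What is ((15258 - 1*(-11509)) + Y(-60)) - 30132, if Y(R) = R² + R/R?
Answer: 236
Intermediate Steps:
Y(R) = 1 + R² (Y(R) = R² + 1 = 1 + R²)
((15258 - 1*(-11509)) + Y(-60)) - 30132 = ((15258 - 1*(-11509)) + (1 + (-60)²)) - 30132 = ((15258 + 11509) + (1 + 3600)) - 30132 = (26767 + 3601) - 30132 = 30368 - 30132 = 236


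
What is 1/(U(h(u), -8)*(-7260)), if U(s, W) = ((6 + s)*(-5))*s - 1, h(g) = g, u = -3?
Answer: -1/319440 ≈ -3.1305e-6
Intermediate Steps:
U(s, W) = -1 + s*(-30 - 5*s) (U(s, W) = (-30 - 5*s)*s - 1 = s*(-30 - 5*s) - 1 = -1 + s*(-30 - 5*s))
1/(U(h(u), -8)*(-7260)) = 1/((-1 - 30*(-3) - 5*(-3)²)*(-7260)) = 1/((-1 + 90 - 5*9)*(-7260)) = 1/((-1 + 90 - 45)*(-7260)) = 1/(44*(-7260)) = 1/(-319440) = -1/319440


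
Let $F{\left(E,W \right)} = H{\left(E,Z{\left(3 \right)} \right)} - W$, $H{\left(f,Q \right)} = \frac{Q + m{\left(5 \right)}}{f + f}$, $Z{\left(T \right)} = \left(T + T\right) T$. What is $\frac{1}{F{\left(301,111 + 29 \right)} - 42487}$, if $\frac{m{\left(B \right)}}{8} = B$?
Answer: $- \frac{301}{12830698} \approx -2.3459 \cdot 10^{-5}$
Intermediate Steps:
$Z{\left(T \right)} = 2 T^{2}$ ($Z{\left(T \right)} = 2 T T = 2 T^{2}$)
$m{\left(B \right)} = 8 B$
$H{\left(f,Q \right)} = \frac{40 + Q}{2 f}$ ($H{\left(f,Q \right)} = \frac{Q + 8 \cdot 5}{f + f} = \frac{Q + 40}{2 f} = \left(40 + Q\right) \frac{1}{2 f} = \frac{40 + Q}{2 f}$)
$F{\left(E,W \right)} = - W + \frac{29}{E}$ ($F{\left(E,W \right)} = \frac{40 + 2 \cdot 3^{2}}{2 E} - W = \frac{40 + 2 \cdot 9}{2 E} - W = \frac{40 + 18}{2 E} - W = \frac{1}{2} \frac{1}{E} 58 - W = \frac{29}{E} - W = - W + \frac{29}{E}$)
$\frac{1}{F{\left(301,111 + 29 \right)} - 42487} = \frac{1}{\left(- (111 + 29) + \frac{29}{301}\right) - 42487} = \frac{1}{\left(\left(-1\right) 140 + 29 \cdot \frac{1}{301}\right) - 42487} = \frac{1}{\left(-140 + \frac{29}{301}\right) - 42487} = \frac{1}{- \frac{42111}{301} - 42487} = \frac{1}{- \frac{12830698}{301}} = - \frac{301}{12830698}$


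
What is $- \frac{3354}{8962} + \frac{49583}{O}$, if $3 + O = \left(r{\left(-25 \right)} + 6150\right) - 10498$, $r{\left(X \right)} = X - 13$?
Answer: $- \frac{229541776}{19667109} \approx -11.671$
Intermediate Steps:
$r{\left(X \right)} = -13 + X$
$O = -4389$ ($O = -3 + \left(\left(\left(-13 - 25\right) + 6150\right) - 10498\right) = -3 + \left(\left(-38 + 6150\right) - 10498\right) = -3 + \left(6112 - 10498\right) = -3 - 4386 = -4389$)
$- \frac{3354}{8962} + \frac{49583}{O} = - \frac{3354}{8962} + \frac{49583}{-4389} = \left(-3354\right) \frac{1}{8962} + 49583 \left(- \frac{1}{4389}\right) = - \frac{1677}{4481} - \frac{49583}{4389} = - \frac{229541776}{19667109}$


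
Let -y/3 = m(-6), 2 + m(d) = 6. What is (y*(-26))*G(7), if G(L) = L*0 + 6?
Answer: 1872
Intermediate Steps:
m(d) = 4 (m(d) = -2 + 6 = 4)
y = -12 (y = -3*4 = -12)
G(L) = 6 (G(L) = 0 + 6 = 6)
(y*(-26))*G(7) = -12*(-26)*6 = 312*6 = 1872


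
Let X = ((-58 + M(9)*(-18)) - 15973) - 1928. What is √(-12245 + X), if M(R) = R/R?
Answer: 3*I*√3358 ≈ 173.84*I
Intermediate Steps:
M(R) = 1
X = -17977 (X = ((-58 + 1*(-18)) - 15973) - 1928 = ((-58 - 18) - 15973) - 1928 = (-76 - 15973) - 1928 = -16049 - 1928 = -17977)
√(-12245 + X) = √(-12245 - 17977) = √(-30222) = 3*I*√3358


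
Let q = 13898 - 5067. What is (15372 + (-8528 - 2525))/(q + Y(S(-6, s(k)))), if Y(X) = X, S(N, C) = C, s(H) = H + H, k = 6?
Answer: 4319/8843 ≈ 0.48841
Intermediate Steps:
s(H) = 2*H
q = 8831
(15372 + (-8528 - 2525))/(q + Y(S(-6, s(k)))) = (15372 + (-8528 - 2525))/(8831 + 2*6) = (15372 - 11053)/(8831 + 12) = 4319/8843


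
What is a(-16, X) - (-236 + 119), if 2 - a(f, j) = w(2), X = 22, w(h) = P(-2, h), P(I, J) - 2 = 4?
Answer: 113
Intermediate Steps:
P(I, J) = 6 (P(I, J) = 2 + 4 = 6)
w(h) = 6
a(f, j) = -4 (a(f, j) = 2 - 1*6 = 2 - 6 = -4)
a(-16, X) - (-236 + 119) = -4 - (-236 + 119) = -4 - 1*(-117) = -4 + 117 = 113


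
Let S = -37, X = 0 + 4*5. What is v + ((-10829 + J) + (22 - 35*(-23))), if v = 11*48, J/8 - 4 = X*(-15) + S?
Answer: -12138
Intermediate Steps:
X = 20 (X = 0 + 20 = 20)
J = -2664 (J = 32 + 8*(20*(-15) - 37) = 32 + 8*(-300 - 37) = 32 + 8*(-337) = 32 - 2696 = -2664)
v = 528
v + ((-10829 + J) + (22 - 35*(-23))) = 528 + ((-10829 - 2664) + (22 - 35*(-23))) = 528 + (-13493 + (22 + 805)) = 528 + (-13493 + 827) = 528 - 12666 = -12138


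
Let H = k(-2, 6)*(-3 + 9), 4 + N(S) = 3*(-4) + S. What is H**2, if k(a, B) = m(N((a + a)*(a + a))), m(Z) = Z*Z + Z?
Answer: 0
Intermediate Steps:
N(S) = -16 + S (N(S) = -4 + (3*(-4) + S) = -4 + (-12 + S) = -16 + S)
m(Z) = Z + Z**2 (m(Z) = Z**2 + Z = Z + Z**2)
k(a, B) = (-16 + 4*a**2)*(-15 + 4*a**2) (k(a, B) = (-16 + (a + a)*(a + a))*(1 + (-16 + (a + a)*(a + a))) = (-16 + (2*a)*(2*a))*(1 + (-16 + (2*a)*(2*a))) = (-16 + 4*a**2)*(1 + (-16 + 4*a**2)) = (-16 + 4*a**2)*(-15 + 4*a**2))
H = 0 (H = (240 - 124*(-2)**2 + 16*(-2)**4)*(-3 + 9) = (240 - 124*4 + 16*16)*6 = (240 - 496 + 256)*6 = 0*6 = 0)
H**2 = 0**2 = 0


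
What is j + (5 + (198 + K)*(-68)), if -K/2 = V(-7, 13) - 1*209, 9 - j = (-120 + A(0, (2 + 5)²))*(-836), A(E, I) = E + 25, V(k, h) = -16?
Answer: -123470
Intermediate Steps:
A(E, I) = 25 + E
j = -79411 (j = 9 - (-120 + (25 + 0))*(-836) = 9 - (-120 + 25)*(-836) = 9 - (-95)*(-836) = 9 - 1*79420 = 9 - 79420 = -79411)
K = 450 (K = -2*(-16 - 1*209) = -2*(-16 - 209) = -2*(-225) = 450)
j + (5 + (198 + K)*(-68)) = -79411 + (5 + (198 + 450)*(-68)) = -79411 + (5 + 648*(-68)) = -79411 + (5 - 44064) = -79411 - 44059 = -123470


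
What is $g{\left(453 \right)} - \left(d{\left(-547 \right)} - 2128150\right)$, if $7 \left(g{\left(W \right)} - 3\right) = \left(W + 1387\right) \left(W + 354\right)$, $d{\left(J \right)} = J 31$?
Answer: $\frac{16500650}{7} \approx 2.3572 \cdot 10^{6}$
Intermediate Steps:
$d{\left(J \right)} = 31 J$
$g{\left(W \right)} = 3 + \frac{\left(354 + W\right) \left(1387 + W\right)}{7}$ ($g{\left(W \right)} = 3 + \frac{\left(W + 1387\right) \left(W + 354\right)}{7} = 3 + \frac{\left(1387 + W\right) \left(354 + W\right)}{7} = 3 + \frac{\left(354 + W\right) \left(1387 + W\right)}{7}$)
$g{\left(453 \right)} - \left(d{\left(-547 \right)} - 2128150\right) = \left(\frac{491019}{7} + \frac{453^{2}}{7} + \frac{1741}{7} \cdot 453\right) - \left(31 \left(-547\right) - 2128150\right) = \left(\frac{491019}{7} + \frac{1}{7} \cdot 205209 + \frac{788673}{7}\right) - \left(-16957 - 2128150\right) = \left(\frac{491019}{7} + \frac{205209}{7} + \frac{788673}{7}\right) - -2145107 = \frac{1484901}{7} + 2145107 = \frac{16500650}{7}$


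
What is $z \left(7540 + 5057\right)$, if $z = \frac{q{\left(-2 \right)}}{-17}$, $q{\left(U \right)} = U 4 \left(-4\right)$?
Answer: $-23712$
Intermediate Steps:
$q{\left(U \right)} = - 16 U$ ($q{\left(U \right)} = 4 U \left(-4\right) = - 16 U$)
$z = - \frac{32}{17}$ ($z = \frac{\left(-16\right) \left(-2\right)}{-17} = 32 \left(- \frac{1}{17}\right) = - \frac{32}{17} \approx -1.8824$)
$z \left(7540 + 5057\right) = - \frac{32 \left(7540 + 5057\right)}{17} = \left(- \frac{32}{17}\right) 12597 = -23712$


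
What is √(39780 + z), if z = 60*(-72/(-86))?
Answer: 30*√81829/43 ≈ 199.58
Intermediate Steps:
z = 2160/43 (z = 60*(-72*(-1/86)) = 60*(36/43) = 2160/43 ≈ 50.233)
√(39780 + z) = √(39780 + 2160/43) = √(1712700/43) = 30*√81829/43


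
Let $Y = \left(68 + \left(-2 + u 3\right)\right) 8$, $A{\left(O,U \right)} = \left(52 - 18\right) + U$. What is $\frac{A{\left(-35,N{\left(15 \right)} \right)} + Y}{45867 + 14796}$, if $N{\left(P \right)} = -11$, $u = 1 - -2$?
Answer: $\frac{623}{60663} \approx 0.01027$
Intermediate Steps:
$u = 3$ ($u = 1 + 2 = 3$)
$A{\left(O,U \right)} = 34 + U$
$Y = 600$ ($Y = \left(68 + \left(-2 + 3 \cdot 3\right)\right) 8 = \left(68 + \left(-2 + 9\right)\right) 8 = \left(68 + 7\right) 8 = 75 \cdot 8 = 600$)
$\frac{A{\left(-35,N{\left(15 \right)} \right)} + Y}{45867 + 14796} = \frac{\left(34 - 11\right) + 600}{45867 + 14796} = \frac{23 + 600}{60663} = 623 \cdot \frac{1}{60663} = \frac{623}{60663}$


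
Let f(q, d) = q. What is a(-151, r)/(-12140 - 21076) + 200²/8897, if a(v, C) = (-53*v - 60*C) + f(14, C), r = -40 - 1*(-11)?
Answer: 1241831971/295522752 ≈ 4.2022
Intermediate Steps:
r = -29 (r = -40 + 11 = -29)
a(v, C) = 14 - 60*C - 53*v (a(v, C) = (-53*v - 60*C) + 14 = (-60*C - 53*v) + 14 = 14 - 60*C - 53*v)
a(-151, r)/(-12140 - 21076) + 200²/8897 = (14 - 60*(-29) - 53*(-151))/(-12140 - 21076) + 200²/8897 = (14 + 1740 + 8003)/(-33216) + 40000*(1/8897) = 9757*(-1/33216) + 40000/8897 = -9757/33216 + 40000/8897 = 1241831971/295522752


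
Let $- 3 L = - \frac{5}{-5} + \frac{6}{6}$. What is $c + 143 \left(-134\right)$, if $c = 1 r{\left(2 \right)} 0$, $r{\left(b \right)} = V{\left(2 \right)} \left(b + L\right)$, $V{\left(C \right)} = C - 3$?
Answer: $-19162$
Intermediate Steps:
$L = - \frac{2}{3}$ ($L = - \frac{- \frac{5}{-5} + \frac{6}{6}}{3} = - \frac{\left(-5\right) \left(- \frac{1}{5}\right) + 6 \cdot \frac{1}{6}}{3} = - \frac{1 + 1}{3} = \left(- \frac{1}{3}\right) 2 = - \frac{2}{3} \approx -0.66667$)
$V{\left(C \right)} = -3 + C$
$r{\left(b \right)} = \frac{2}{3} - b$ ($r{\left(b \right)} = \left(-3 + 2\right) \left(b - \frac{2}{3}\right) = - (- \frac{2}{3} + b) = \frac{2}{3} - b$)
$c = 0$ ($c = 1 \left(\frac{2}{3} - 2\right) 0 = 1 \left(- \frac{4}{3}\right) 0 = \left(- \frac{4}{3}\right) 0 = 0$)
$c + 143 \left(-134\right) = 0 + 143 \left(-134\right) = 0 - 19162 = -19162$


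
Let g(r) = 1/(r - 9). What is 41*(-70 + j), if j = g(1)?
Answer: -23001/8 ≈ -2875.1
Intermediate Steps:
g(r) = 1/(-9 + r)
j = -1/8 (j = 1/(-9 + 1) = 1/(-8) = -1/8 ≈ -0.12500)
41*(-70 + j) = 41*(-70 - 1/8) = 41*(-561/8) = -23001/8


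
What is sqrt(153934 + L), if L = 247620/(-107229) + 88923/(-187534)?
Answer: sqrt(6916219021797263440526958)/6703027762 ≈ 392.34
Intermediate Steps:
L = -18657431149/6703027762 (L = 247620*(-1/107229) + 88923*(-1/187534) = -82540/35743 - 88923/187534 = -18657431149/6703027762 ≈ -2.7834)
sqrt(153934 + L) = sqrt(153934 - 18657431149/6703027762) = sqrt(1031805218084559/6703027762) = sqrt(6916219021797263440526958)/6703027762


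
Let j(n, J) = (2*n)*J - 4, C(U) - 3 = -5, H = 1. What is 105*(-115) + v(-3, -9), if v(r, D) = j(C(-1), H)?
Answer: -12083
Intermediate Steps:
C(U) = -2 (C(U) = 3 - 5 = -2)
j(n, J) = -4 + 2*J*n (j(n, J) = 2*J*n - 4 = -4 + 2*J*n)
v(r, D) = -8 (v(r, D) = -4 + 2*1*(-2) = -4 - 4 = -8)
105*(-115) + v(-3, -9) = 105*(-115) - 8 = -12075 - 8 = -12083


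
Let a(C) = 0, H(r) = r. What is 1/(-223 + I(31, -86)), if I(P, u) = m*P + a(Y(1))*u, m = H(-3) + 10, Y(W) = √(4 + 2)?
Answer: -⅙ ≈ -0.16667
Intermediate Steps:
Y(W) = √6
m = 7 (m = -3 + 10 = 7)
I(P, u) = 7*P (I(P, u) = 7*P + 0*u = 7*P + 0 = 7*P)
1/(-223 + I(31, -86)) = 1/(-223 + 7*31) = 1/(-223 + 217) = 1/(-6) = -⅙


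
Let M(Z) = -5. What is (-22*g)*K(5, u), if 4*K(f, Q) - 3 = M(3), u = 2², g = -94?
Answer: -1034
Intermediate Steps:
u = 4
K(f, Q) = -½ (K(f, Q) = ¾ + (¼)*(-5) = ¾ - 5/4 = -½)
(-22*g)*K(5, u) = -22*(-94)*(-½) = 2068*(-½) = -1034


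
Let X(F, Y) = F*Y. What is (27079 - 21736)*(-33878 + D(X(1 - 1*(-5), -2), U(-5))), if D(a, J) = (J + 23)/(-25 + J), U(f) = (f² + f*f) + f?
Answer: -904959939/5 ≈ -1.8099e+8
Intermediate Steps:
U(f) = f + 2*f² (U(f) = (f² + f²) + f = 2*f² + f = f + 2*f²)
D(a, J) = (23 + J)/(-25 + J)
(27079 - 21736)*(-33878 + D(X(1 - 1*(-5), -2), U(-5))) = (27079 - 21736)*(-33878 + (23 - 5*(1 + 2*(-5)))/(-25 - 5*(1 + 2*(-5)))) = 5343*(-33878 + (23 - 5*(1 - 10))/(-25 - 5*(1 - 10))) = 5343*(-33878 + (23 - 5*(-9))/(-25 - 5*(-9))) = 5343*(-33878 + (23 + 45)/(-25 + 45)) = 5343*(-33878 + 68/20) = 5343*(-33878 + (1/20)*68) = 5343*(-33878 + 17/5) = 5343*(-169373/5) = -904959939/5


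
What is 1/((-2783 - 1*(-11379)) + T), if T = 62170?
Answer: 1/70766 ≈ 1.4131e-5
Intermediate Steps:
1/((-2783 - 1*(-11379)) + T) = 1/((-2783 - 1*(-11379)) + 62170) = 1/((-2783 + 11379) + 62170) = 1/(8596 + 62170) = 1/70766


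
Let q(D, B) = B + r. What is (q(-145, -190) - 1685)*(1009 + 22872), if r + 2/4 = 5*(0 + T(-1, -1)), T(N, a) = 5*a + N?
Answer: -91010491/2 ≈ -4.5505e+7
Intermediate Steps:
T(N, a) = N + 5*a
r = -61/2 (r = -½ + 5*(0 + (-1 + 5*(-1))) = -½ + 5*(0 + (-1 - 5)) = -½ + 5*(0 - 6) = -½ + 5*(-6) = -½ - 30 = -61/2 ≈ -30.500)
q(D, B) = -61/2 + B (q(D, B) = B - 61/2 = -61/2 + B)
(q(-145, -190) - 1685)*(1009 + 22872) = ((-61/2 - 190) - 1685)*(1009 + 22872) = (-441/2 - 1685)*23881 = -3811/2*23881 = -91010491/2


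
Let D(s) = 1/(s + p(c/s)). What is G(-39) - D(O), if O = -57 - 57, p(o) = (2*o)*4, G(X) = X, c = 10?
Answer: -254925/6538 ≈ -38.991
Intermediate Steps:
p(o) = 8*o
O = -114
D(s) = 1/(s + 80/s) (D(s) = 1/(s + 8*(10/s)) = 1/(s + 80/s))
G(-39) - D(O) = -39 - (-114)/(80 + (-114)²) = -39 - (-114)/(80 + 12996) = -39 - (-114)/13076 = -39 - 1*(-57/6538) = -39 + 57/6538 = -254925/6538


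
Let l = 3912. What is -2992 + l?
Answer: 920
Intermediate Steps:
-2992 + l = -2992 + 3912 = 920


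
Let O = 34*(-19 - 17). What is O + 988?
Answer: -236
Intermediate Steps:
O = -1224 (O = 34*(-36) = -1224)
O + 988 = -1224 + 988 = -236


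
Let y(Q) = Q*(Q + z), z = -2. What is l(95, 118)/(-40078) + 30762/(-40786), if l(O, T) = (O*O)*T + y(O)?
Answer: -22514137223/817310654 ≈ -27.547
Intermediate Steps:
y(Q) = Q*(-2 + Q) (y(Q) = Q*(Q - 2) = Q*(-2 + Q))
l(O, T) = O*(-2 + O) + T*O² (l(O, T) = (O*O)*T + O*(-2 + O) = O²*T + O*(-2 + O) = T*O² + O*(-2 + O) = O*(-2 + O) + T*O²)
l(95, 118)/(-40078) + 30762/(-40786) = (95*(-2 + 95 + 95*118))/(-40078) + 30762/(-40786) = (95*(-2 + 95 + 11210))*(-1/40078) + 30762*(-1/40786) = (95*11303)*(-1/40078) - 15381/20393 = 1073785*(-1/40078) - 15381/20393 = -1073785/40078 - 15381/20393 = -22514137223/817310654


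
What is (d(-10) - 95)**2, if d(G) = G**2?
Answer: 25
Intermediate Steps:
(d(-10) - 95)**2 = ((-10)**2 - 95)**2 = (100 - 95)**2 = 5**2 = 25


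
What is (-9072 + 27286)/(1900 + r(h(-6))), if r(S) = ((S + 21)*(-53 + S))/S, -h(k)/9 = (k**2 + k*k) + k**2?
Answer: 843048/41525 ≈ 20.302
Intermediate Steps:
h(k) = -27*k**2 (h(k) = -9*((k**2 + k*k) + k**2) = -9*((k**2 + k**2) + k**2) = -9*(2*k**2 + k**2) = -27*k**2)
r(S) = (-53 + S)*(21 + S)/S (r(S) = ((21 + S)*(-53 + S))/S = ((-53 + S)*(21 + S))/S = (-53 + S)*(21 + S)/S)
(-9072 + 27286)/(1900 + r(h(-6))) = (-9072 + 27286)/(1900 + (-32 - 27*(-6)**2 - 1113/((-27*(-6)**2)))) = 18214/(1900 + (-32 - 27*36 - 1113/((-27*36)))) = 18214/(1900 + (-32 - 972 - 1113/(-972))) = 18214/(1900 + (-32 - 972 - 1113*(-1/972))) = 18214/(1900 + (-32 - 972 + 371/324)) = 18214/(1900 - 324925/324) = 18214/(290675/324) = 18214*(324/290675) = 843048/41525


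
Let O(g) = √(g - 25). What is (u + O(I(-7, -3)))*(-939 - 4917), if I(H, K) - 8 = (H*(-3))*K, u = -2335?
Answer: 13673760 - 23424*I*√5 ≈ 1.3674e+7 - 52378.0*I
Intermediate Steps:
I(H, K) = 8 - 3*H*K (I(H, K) = 8 + (H*(-3))*K = 8 + (-3*H)*K = 8 - 3*H*K)
O(g) = √(-25 + g)
(u + O(I(-7, -3)))*(-939 - 4917) = (-2335 + √(-25 + (8 - 3*(-7)*(-3))))*(-939 - 4917) = (-2335 + √(-25 + (8 - 63)))*(-5856) = (-2335 + √(-25 - 55))*(-5856) = (-2335 + √(-80))*(-5856) = (-2335 + 4*I*√5)*(-5856) = 13673760 - 23424*I*√5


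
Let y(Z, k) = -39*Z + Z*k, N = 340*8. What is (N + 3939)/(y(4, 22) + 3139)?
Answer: 6659/3071 ≈ 2.1684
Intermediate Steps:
N = 2720
(N + 3939)/(y(4, 22) + 3139) = (2720 + 3939)/(4*(-39 + 22) + 3139) = 6659/(4*(-17) + 3139) = 6659/(-68 + 3139) = 6659/3071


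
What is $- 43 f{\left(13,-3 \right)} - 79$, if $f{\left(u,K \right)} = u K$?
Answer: $1598$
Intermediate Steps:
$f{\left(u,K \right)} = K u$
$- 43 f{\left(13,-3 \right)} - 79 = - 43 \left(\left(-3\right) 13\right) - 79 = \left(-43\right) \left(-39\right) - 79 = 1677 - 79 = 1598$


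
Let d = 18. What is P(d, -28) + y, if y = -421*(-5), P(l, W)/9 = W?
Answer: 1853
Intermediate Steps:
P(l, W) = 9*W
y = 2105
P(d, -28) + y = 9*(-28) + 2105 = -252 + 2105 = 1853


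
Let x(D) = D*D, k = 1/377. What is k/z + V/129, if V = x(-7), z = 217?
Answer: 4008770/10553361 ≈ 0.37986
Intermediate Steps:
k = 1/377 ≈ 0.0026525
x(D) = D**2
V = 49 (V = (-7)**2 = 49)
k/z + V/129 = (1/377)/217 + 49/129 = (1/377)*(1/217) + 49*(1/129) = 1/81809 + 49/129 = 4008770/10553361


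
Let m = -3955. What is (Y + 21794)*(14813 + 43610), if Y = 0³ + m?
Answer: 1042207897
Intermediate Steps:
Y = -3955 (Y = 0³ - 3955 = 0 - 3955 = -3955)
(Y + 21794)*(14813 + 43610) = (-3955 + 21794)*(14813 + 43610) = 17839*58423 = 1042207897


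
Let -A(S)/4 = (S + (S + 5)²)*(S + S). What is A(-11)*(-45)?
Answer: -99000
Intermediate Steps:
A(S) = -8*S*(S + (5 + S)²) (A(S) = -4*(S + (S + 5)²)*(S + S) = -4*(S + (5 + S)²)*2*S = -8*S*(S + (5 + S)²))
A(-11)*(-45) = -8*(-11)*(-11 + (5 - 11)²)*(-45) = -8*(-11)*(-11 + (-6)²)*(-45) = -8*(-11)*(-11 + 36)*(-45) = -8*(-11)*25*(-45) = 2200*(-45) = -99000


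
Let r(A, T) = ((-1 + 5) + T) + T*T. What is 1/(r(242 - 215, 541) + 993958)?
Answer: 1/1287184 ≈ 7.7689e-7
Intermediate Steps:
r(A, T) = 4 + T + T² (r(A, T) = (4 + T) + T² = 4 + T + T²)
1/(r(242 - 215, 541) + 993958) = 1/((4 + 541 + 541²) + 993958) = 1/((4 + 541 + 292681) + 993958) = 1/(293226 + 993958) = 1/1287184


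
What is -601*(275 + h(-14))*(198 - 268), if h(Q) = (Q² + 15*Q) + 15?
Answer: 11611320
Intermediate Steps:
h(Q) = 15 + Q² + 15*Q
-601*(275 + h(-14))*(198 - 268) = -601*(275 + (15 + (-14)² + 15*(-14)))*(198 - 268) = -601*(275 + (15 + 196 - 210))*(-70) = -601*(275 + 1)*(-70) = -165876*(-70) = -601*(-19320) = 11611320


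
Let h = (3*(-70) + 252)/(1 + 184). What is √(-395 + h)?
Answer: I*√13511105/185 ≈ 19.869*I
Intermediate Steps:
h = 42/185 (h = (-210 + 252)/185 = 42*(1/185) = 42/185 ≈ 0.22703)
√(-395 + h) = √(-395 + 42/185) = √(-73033/185) = I*√13511105/185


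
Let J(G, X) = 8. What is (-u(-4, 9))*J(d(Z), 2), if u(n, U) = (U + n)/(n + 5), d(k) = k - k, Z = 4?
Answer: -40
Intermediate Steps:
d(k) = 0
u(n, U) = (U + n)/(5 + n)
(-u(-4, 9))*J(d(Z), 2) = -(9 - 4)/(5 - 4)*8 = -5/1*8 = -5*8 = -40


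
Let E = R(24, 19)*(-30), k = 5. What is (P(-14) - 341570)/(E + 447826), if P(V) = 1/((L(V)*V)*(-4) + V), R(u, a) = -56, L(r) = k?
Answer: -90857619/119568596 ≈ -0.75988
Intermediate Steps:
L(r) = 5
E = 1680 (E = -56*(-30) = 1680)
P(V) = -1/(19*V) (P(V) = 1/((5*V)*(-4) + V) = 1/(-20*V + V) = 1/(-19*V) = -1/(19*V))
(P(-14) - 341570)/(E + 447826) = (-1/19/(-14) - 341570)/(1680 + 447826) = (-1/19*(-1/14) - 341570)/449506 = (1/266 - 341570)*(1/449506) = -90857619/266*1/449506 = -90857619/119568596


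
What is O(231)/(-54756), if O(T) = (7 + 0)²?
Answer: -49/54756 ≈ -0.00089488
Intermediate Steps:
O(T) = 49 (O(T) = 7² = 49)
O(231)/(-54756) = 49/(-54756) = 49*(-1/54756) = -49/54756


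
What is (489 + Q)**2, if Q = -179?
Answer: 96100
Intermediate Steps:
(489 + Q)**2 = (489 - 179)**2 = 310**2 = 96100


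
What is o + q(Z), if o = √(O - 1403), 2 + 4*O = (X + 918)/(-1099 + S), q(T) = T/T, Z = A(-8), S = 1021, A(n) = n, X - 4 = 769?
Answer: 1 + I*√34287474/156 ≈ 1.0 + 37.536*I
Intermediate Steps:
X = 773 (X = 4 + 769 = 773)
Z = -8
q(T) = 1
O = -1847/312 (O = -½ + ((773 + 918)/(-1099 + 1021))/4 = -½ + (1691/(-78))/4 = -½ + (1691*(-1/78))/4 = -½ + (¼)*(-1691/78) = -½ - 1691/312 = -1847/312 ≈ -5.9199)
o = I*√34287474/156 (o = √(-1847/312 - 1403) = √(-439583/312) = I*√34287474/156 ≈ 37.536*I)
o + q(Z) = I*√34287474/156 + 1 = 1 + I*√34287474/156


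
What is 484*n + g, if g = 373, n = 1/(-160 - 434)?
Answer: 10049/27 ≈ 372.19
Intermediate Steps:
n = -1/594 (n = 1/(-594) = -1/594 ≈ -0.0016835)
484*n + g = 484*(-1/594) + 373 = -22/27 + 373 = 10049/27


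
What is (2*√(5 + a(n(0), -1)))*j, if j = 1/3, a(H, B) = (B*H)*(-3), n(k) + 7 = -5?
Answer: 2*I*√31/3 ≈ 3.7118*I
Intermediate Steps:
n(k) = -12 (n(k) = -7 - 5 = -12)
a(H, B) = -3*B*H
j = ⅓ ≈ 0.33333
(2*√(5 + a(n(0), -1)))*j = (2*√(5 - 3*(-1)*(-12)))*(⅓) = (2*√(5 - 36))*(⅓) = (2*√(-31))*(⅓) = (2*(I*√31))*(⅓) = (2*I*√31)*(⅓) = 2*I*√31/3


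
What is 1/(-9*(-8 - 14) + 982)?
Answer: 1/1180 ≈ 0.00084746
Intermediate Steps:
1/(-9*(-8 - 14) + 982) = 1/(-9*(-22) + 982) = 1/(198 + 982) = 1/1180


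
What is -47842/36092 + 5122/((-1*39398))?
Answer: -517435585/355488154 ≈ -1.4556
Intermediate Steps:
-47842/36092 + 5122/((-1*39398)) = -47842*1/36092 + 5122/(-39398) = -23921/18046 + 5122*(-1/39398) = -23921/18046 - 2561/19699 = -517435585/355488154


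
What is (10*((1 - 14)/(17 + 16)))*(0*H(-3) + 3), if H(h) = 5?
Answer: -130/11 ≈ -11.818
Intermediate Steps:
(10*((1 - 14)/(17 + 16)))*(0*H(-3) + 3) = (10*((1 - 14)/(17 + 16)))*(0*5 + 3) = (10*(-13/33))*(0 + 3) = (10*(-13*1/33))*3 = (10*(-13/33))*3 = -130/33*3 = -130/11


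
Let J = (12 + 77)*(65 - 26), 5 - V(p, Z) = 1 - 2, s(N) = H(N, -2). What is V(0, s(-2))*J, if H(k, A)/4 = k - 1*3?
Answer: 20826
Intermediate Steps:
H(k, A) = -12 + 4*k (H(k, A) = 4*(k - 1*3) = 4*(k - 3) = 4*(-3 + k) = -12 + 4*k)
s(N) = -12 + 4*N
V(p, Z) = 6 (V(p, Z) = 5 - (1 - 2) = 5 - 1*(-1) = 5 + 1 = 6)
J = 3471 (J = 89*39 = 3471)
V(0, s(-2))*J = 6*3471 = 20826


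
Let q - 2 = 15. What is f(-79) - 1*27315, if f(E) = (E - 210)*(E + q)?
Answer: -9397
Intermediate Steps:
q = 17 (q = 2 + 15 = 17)
f(E) = (-210 + E)*(17 + E) (f(E) = (E - 210)*(E + 17) = (-210 + E)*(17 + E))
f(-79) - 1*27315 = (-3570 + (-79)² - 193*(-79)) - 1*27315 = (-3570 + 6241 + 15247) - 27315 = 17918 - 27315 = -9397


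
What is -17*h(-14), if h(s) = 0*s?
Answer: 0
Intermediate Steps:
h(s) = 0
-17*h(-14) = -17*0 = 0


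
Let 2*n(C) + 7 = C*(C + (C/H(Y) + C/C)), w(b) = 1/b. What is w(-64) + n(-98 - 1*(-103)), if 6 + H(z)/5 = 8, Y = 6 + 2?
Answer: 815/64 ≈ 12.734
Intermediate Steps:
Y = 8
H(z) = 10 (H(z) = -30 + 5*8 = -30 + 40 = 10)
n(C) = -7/2 + C*(1 + 11*C/10)/2 (n(C) = -7/2 + (C*(C + (C/10 + C/C)))/2 = -7/2 + (C*(C + (C*(1/10) + 1)))/2 = -7/2 + (C*(C + (C/10 + 1)))/2 = -7/2 + (C*(C + (1 + C/10)))/2 = -7/2 + (C*(1 + 11*C/10))/2 = -7/2 + C*(1 + 11*C/10)/2)
w(-64) + n(-98 - 1*(-103)) = 1/(-64) + (-7/2 + (-98 - 1*(-103))/2 + 11*(-98 - 1*(-103))**2/20) = -1/64 + (-7/2 + (-98 + 103)/2 + 11*(-98 + 103)**2/20) = -1/64 + (-7/2 + (1/2)*5 + (11/20)*5**2) = -1/64 + (-7/2 + 5/2 + (11/20)*25) = -1/64 + (-7/2 + 5/2 + 55/4) = -1/64 + 51/4 = 815/64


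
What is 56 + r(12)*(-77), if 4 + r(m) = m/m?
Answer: 287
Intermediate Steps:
r(m) = -3 (r(m) = -4 + m/m = -4 + 1 = -3)
56 + r(12)*(-77) = 56 - 3*(-77) = 56 + 231 = 287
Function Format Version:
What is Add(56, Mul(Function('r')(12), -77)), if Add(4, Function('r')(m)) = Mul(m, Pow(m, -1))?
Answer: 287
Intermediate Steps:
Function('r')(m) = -3 (Function('r')(m) = Add(-4, Mul(m, Pow(m, -1))) = Add(-4, 1) = -3)
Add(56, Mul(Function('r')(12), -77)) = Add(56, Mul(-3, -77)) = Add(56, 231) = 287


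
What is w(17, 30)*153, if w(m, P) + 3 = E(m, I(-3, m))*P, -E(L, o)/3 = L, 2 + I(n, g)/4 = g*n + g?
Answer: -234549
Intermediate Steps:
I(n, g) = -8 + 4*g + 4*g*n (I(n, g) = -8 + 4*(g*n + g) = -8 + 4*(g + g*n) = -8 + (4*g + 4*g*n) = -8 + 4*g + 4*g*n)
E(L, o) = -3*L
w(m, P) = -3 - 3*P*m (w(m, P) = -3 + (-3*m)*P = -3 - 3*P*m)
w(17, 30)*153 = (-3 - 3*30*17)*153 = (-3 - 1530)*153 = -1533*153 = -234549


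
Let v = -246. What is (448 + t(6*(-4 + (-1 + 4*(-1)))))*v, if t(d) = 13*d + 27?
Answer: 55842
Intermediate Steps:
t(d) = 27 + 13*d
(448 + t(6*(-4 + (-1 + 4*(-1)))))*v = (448 + (27 + 13*(6*(-4 + (-1 + 4*(-1))))))*(-246) = (448 + (27 + 13*(6*(-4 + (-1 - 4)))))*(-246) = (448 + (27 + 13*(6*(-4 - 5))))*(-246) = (448 + (27 + 13*(6*(-9))))*(-246) = (448 + (27 + 13*(-54)))*(-246) = (448 + (27 - 702))*(-246) = (448 - 675)*(-246) = -227*(-246) = 55842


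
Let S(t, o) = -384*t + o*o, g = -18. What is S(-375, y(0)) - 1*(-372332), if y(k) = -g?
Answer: 516656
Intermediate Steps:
y(k) = 18 (y(k) = -1*(-18) = 18)
S(t, o) = o**2 - 384*t (S(t, o) = -384*t + o**2 = o**2 - 384*t)
S(-375, y(0)) - 1*(-372332) = (18**2 - 384*(-375)) - 1*(-372332) = (324 + 144000) + 372332 = 144324 + 372332 = 516656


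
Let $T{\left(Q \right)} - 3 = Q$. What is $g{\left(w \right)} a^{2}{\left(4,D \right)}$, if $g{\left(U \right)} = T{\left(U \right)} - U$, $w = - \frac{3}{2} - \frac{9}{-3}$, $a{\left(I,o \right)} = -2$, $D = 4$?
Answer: $12$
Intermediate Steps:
$T{\left(Q \right)} = 3 + Q$
$w = \frac{3}{2}$ ($w = \left(-3\right) \frac{1}{2} - -3 = - \frac{3}{2} + 3 = \frac{3}{2} \approx 1.5$)
$g{\left(U \right)} = 3$ ($g{\left(U \right)} = \left(3 + U\right) - U = 3$)
$g{\left(w \right)} a^{2}{\left(4,D \right)} = 3 \left(-2\right)^{2} = 3 \cdot 4 = 12$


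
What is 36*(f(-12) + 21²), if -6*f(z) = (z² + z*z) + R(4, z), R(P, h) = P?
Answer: 14124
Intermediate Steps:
f(z) = -⅔ - z²/3 (f(z) = -((z² + z*z) + 4)/6 = -((z² + z²) + 4)/6 = -(2*z² + 4)/6 = -(4 + 2*z²)/6 = -⅔ - z²/3)
36*(f(-12) + 21²) = 36*((-⅔ - ⅓*(-12)²) + 21²) = 36*((-⅔ - ⅓*144) + 441) = 36*((-⅔ - 48) + 441) = 36*(-146/3 + 441) = 36*(1177/3) = 14124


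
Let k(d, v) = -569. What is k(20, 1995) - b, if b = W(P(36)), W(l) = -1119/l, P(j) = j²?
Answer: -245435/432 ≈ -568.14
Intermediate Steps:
b = -373/432 (b = -1119/(36²) = -1119/1296 = -1119*1/1296 = -373/432 ≈ -0.86343)
k(20, 1995) - b = -569 - 1*(-373/432) = -569 + 373/432 = -245435/432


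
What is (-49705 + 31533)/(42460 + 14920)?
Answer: -4543/14345 ≈ -0.31670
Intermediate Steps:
(-49705 + 31533)/(42460 + 14920) = -18172/57380 = -18172*1/57380 = -4543/14345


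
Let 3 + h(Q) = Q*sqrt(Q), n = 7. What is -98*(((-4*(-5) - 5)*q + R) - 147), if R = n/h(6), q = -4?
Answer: 1399048/69 - 1372*sqrt(6)/69 ≈ 20227.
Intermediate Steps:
h(Q) = -3 + Q**(3/2) (h(Q) = -3 + Q*sqrt(Q) = -3 + Q**(3/2))
R = 7/(-3 + 6*sqrt(6)) (R = 7/(-3 + 6**(3/2)) = 7/(-3 + 6*sqrt(6)) ≈ 0.59845)
-98*(((-4*(-5) - 5)*q + R) - 147) = -98*(((-4*(-5) - 5)*(-4) + (7/69 + 14*sqrt(6)/69)) - 147) = -98*(((20 - 5)*(-4) + (7/69 + 14*sqrt(6)/69)) - 147) = -98*((15*(-4) + (7/69 + 14*sqrt(6)/69)) - 147) = -98*((-60 + (7/69 + 14*sqrt(6)/69)) - 147) = -98*((-4133/69 + 14*sqrt(6)/69) - 147) = -98*(-14276/69 + 14*sqrt(6)/69) = 1399048/69 - 1372*sqrt(6)/69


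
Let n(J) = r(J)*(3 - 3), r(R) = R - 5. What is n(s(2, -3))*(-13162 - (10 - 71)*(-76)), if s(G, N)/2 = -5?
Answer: 0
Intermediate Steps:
r(R) = -5 + R
s(G, N) = -10 (s(G, N) = 2*(-5) = -10)
n(J) = 0 (n(J) = (-5 + J)*(3 - 3) = (-5 + J)*0 = 0)
n(s(2, -3))*(-13162 - (10 - 71)*(-76)) = 0*(-13162 - (10 - 71)*(-76)) = 0*(-13162 - (-61)*(-76)) = 0*(-13162 - 1*4636) = 0*(-13162 - 4636) = 0*(-17798) = 0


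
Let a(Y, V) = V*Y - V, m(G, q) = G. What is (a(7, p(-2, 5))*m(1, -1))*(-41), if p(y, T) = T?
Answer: -1230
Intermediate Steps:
a(Y, V) = -V + V*Y
(a(7, p(-2, 5))*m(1, -1))*(-41) = ((5*(-1 + 7))*1)*(-41) = ((5*6)*1)*(-41) = (30*1)*(-41) = 30*(-41) = -1230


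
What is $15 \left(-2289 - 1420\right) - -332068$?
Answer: $276433$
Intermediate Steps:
$15 \left(-2289 - 1420\right) - -332068 = 15 \left(-2289 - 1420\right) + 332068 = 15 \left(-3709\right) + 332068 = -55635 + 332068 = 276433$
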